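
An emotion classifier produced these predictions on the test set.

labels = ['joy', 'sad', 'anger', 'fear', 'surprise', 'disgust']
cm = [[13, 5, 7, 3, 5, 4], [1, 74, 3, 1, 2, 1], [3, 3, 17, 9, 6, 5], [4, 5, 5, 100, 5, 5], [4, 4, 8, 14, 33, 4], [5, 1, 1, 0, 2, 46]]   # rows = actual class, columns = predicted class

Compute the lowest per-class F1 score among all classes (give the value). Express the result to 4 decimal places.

Per-class F1 score (2·TP/(2·TP+FP+FN)):
  joy: TP=13, FP=1+3+4+4+5=17, FN=5+7+3+5+4=24 → 26/67 = 0.38806
  sad: TP=74, FP=5+3+5+4+1=18, FN=1+3+1+2+1=8 → 148/174 = 0.85057
  anger: TP=17, FP=7+3+5+8+1=24, FN=3+3+9+6+5=26 → 34/84 = 0.40476
  fear: TP=100, FP=3+1+9+14+0=27, FN=4+5+5+5+5=24 → 200/251 = 0.79681
  surprise: TP=33, FP=5+2+6+5+2=20, FN=4+4+8+14+4=34 → 66/120 = 0.55000
  disgust: TP=46, FP=4+1+5+5+4=19, FN=5+1+1+0+2=9 → 92/120 = 0.76667
Lowest is class 'joy' with F1 score = 0.3881.

0.3881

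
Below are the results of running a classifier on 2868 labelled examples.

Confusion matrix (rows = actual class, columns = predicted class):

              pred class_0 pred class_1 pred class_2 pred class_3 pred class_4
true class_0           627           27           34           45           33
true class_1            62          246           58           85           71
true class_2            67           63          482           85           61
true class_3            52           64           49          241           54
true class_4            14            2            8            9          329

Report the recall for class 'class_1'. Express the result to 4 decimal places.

One-vs-rest for 'class_1': TP = diagonal; FP = other classes predicted 'class_1'; FN = 'class_1' predicted as other.
recall = TP/(TP+FN).
class_1: TP=246, FN=62+58+85+71=276 → 246/522 = 0.47126

0.4713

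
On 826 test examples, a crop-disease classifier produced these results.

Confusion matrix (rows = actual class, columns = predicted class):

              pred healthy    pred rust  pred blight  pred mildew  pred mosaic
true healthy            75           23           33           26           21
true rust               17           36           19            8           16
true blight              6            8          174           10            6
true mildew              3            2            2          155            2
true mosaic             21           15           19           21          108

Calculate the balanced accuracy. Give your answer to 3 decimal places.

Balanced accuracy = mean of per-class recall.
  healthy: recall = 75/178 = 0.4213
  rust: recall = 36/96 = 0.3750
  blight: recall = 174/204 = 0.8529
  mildew: recall = 155/164 = 0.9451
  mosaic: recall = 108/184 = 0.5870
Mean = (0.4213 + 0.3750 + 0.8529 + 0.9451 + 0.5870) / 5 = 0.636

0.636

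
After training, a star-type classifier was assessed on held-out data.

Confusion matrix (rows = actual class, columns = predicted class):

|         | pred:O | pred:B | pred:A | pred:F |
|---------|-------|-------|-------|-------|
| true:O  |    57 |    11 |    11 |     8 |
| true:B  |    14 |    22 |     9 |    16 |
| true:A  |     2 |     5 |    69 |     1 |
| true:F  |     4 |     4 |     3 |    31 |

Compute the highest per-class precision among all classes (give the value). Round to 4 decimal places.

0.7500

Per-class precision (TP/(TP+FP)):
  O: TP=57, FP=14+2+4=20 → 57/77 = 0.74026
  B: TP=22, FP=11+5+4=20 → 22/42 = 0.52381
  A: TP=69, FP=11+9+3=23 → 69/92 = 0.75000
  F: TP=31, FP=8+16+1=25 → 31/56 = 0.55357
Highest is class 'A' with precision = 0.7500.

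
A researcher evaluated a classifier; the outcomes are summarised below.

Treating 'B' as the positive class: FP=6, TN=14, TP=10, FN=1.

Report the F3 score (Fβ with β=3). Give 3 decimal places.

0.870

Fβ = (1+β²)·TP / ((1+β²)·TP + β²·FN + FP), with β²=9
= 10·10 / (10·10 + 9·1 + 6) = 0.870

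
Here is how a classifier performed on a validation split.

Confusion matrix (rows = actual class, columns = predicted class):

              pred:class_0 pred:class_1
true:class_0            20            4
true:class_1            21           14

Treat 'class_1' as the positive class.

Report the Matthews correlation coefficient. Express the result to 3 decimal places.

MCC = (TP·TN − FP·FN) / √((TP+FP)(TP+FN)(TN+FP)(TN+FN))
Numerator = 14·20 − 4·21 = 196
Denominator = √(18·35·24·41) = √619920 = 787.3500
MCC = 196 / 787.3500 = 0.249

0.249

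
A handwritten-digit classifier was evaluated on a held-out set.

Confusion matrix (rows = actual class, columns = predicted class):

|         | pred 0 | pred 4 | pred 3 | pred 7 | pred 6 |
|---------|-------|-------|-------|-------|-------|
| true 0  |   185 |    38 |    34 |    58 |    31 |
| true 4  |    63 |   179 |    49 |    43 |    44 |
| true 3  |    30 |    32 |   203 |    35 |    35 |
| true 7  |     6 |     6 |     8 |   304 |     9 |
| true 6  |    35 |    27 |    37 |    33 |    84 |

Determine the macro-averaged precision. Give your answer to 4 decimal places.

Per-class precision (TP/(TP+FP)):
  0: TP=185, FP=63+30+6+35=134 → 185/319 = 0.57994
  4: TP=179, FP=38+32+6+27=103 → 179/282 = 0.63475
  3: TP=203, FP=34+49+8+37=128 → 203/331 = 0.61329
  7: TP=304, FP=58+43+35+33=169 → 304/473 = 0.64271
  6: TP=84, FP=31+44+35+9=119 → 84/203 = 0.41379
Macro-precision = mean = (0.57994 + 0.63475 + 0.61329 + 0.64271 + 0.41379) / 5 = 0.5769

0.5769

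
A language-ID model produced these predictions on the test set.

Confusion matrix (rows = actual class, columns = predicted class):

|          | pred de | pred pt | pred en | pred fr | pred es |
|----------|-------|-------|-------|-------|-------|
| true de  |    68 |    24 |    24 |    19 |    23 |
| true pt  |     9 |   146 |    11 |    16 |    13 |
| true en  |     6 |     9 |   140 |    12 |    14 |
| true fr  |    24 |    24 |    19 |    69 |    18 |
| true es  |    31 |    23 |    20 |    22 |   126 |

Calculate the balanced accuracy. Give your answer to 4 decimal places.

Balanced accuracy = mean of per-class recall.
  de: recall = 68/158 = 0.43038
  pt: recall = 146/195 = 0.74872
  en: recall = 140/181 = 0.77348
  fr: recall = 69/154 = 0.44805
  es: recall = 126/222 = 0.56757
Mean = (0.43038 + 0.74872 + 0.77348 + 0.44805 + 0.56757) / 5 = 0.5936

0.5936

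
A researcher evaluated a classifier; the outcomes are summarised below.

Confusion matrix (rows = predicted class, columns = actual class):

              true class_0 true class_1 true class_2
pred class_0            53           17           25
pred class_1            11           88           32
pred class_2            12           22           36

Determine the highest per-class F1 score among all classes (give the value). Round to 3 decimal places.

0.682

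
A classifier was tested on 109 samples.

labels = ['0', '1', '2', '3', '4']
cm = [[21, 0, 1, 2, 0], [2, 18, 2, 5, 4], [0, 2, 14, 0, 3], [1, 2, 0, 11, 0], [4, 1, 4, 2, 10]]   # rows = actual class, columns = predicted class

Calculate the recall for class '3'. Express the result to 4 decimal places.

recall = TP/(TP+FN).
3: TP=11, FN=1+2+0+0=3 → 11/14 = 0.78571

0.7857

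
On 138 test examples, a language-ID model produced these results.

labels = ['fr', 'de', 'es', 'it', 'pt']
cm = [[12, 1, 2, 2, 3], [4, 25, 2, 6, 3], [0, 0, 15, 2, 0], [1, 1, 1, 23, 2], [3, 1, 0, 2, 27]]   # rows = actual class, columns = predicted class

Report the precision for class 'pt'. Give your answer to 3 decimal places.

One-vs-rest for 'pt': TP = diagonal; FP = other classes predicted 'pt'; FN = 'pt' predicted as other.
precision = TP/(TP+FP).
pt: TP=27, FP=3+3+0+2=8 → 27/35 = 0.7714

0.771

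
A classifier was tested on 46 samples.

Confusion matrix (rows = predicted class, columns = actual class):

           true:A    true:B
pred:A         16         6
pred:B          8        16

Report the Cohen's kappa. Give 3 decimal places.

0.392

Observed agreement pₒ = trace/N = 32/46 = 0.6957
Expected agreement pₑ = Σ (rowᵢ·colᵢ)/N² = (24·22 + 22·24)/46² = 0.4991
κ = (pₒ − pₑ)/(1 − pₑ) = (0.6957 − 0.4991)/(1 − 0.4991) = 0.392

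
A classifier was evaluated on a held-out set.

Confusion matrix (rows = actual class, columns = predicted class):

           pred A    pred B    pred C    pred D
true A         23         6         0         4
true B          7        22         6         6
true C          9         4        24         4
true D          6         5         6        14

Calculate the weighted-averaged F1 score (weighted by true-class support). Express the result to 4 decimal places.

Per-class F1 score (2·TP/(2·TP+FP+FN)):
  A: TP=23, FP=7+9+6=22, FN=6+0+4=10 → 46/78 = 0.58974
  B: TP=22, FP=6+4+5=15, FN=7+6+6=19 → 44/78 = 0.56410
  C: TP=24, FP=0+6+6=12, FN=9+4+4=17 → 48/77 = 0.62338
  D: TP=14, FP=4+6+4=14, FN=6+5+6=17 → 28/59 = 0.47458
Weighted-F1 score = Σ (supportᵢ/N)·F1 scoreᵢ with N=146: (33/146)·0.58974 + (41/146)·0.56410 + (41/146)·0.62338 + (31/146)·0.47458 = 0.5675

0.5675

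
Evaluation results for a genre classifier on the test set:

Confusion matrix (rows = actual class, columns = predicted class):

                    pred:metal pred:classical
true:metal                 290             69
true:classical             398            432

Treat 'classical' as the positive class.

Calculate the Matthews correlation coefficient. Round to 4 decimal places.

0.3052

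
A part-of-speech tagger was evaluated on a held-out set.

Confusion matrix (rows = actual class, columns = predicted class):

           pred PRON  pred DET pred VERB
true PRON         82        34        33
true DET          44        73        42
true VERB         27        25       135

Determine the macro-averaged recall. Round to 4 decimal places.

0.5771

Per-class recall (TP/(TP+FN)):
  PRON: TP=82, FN=34+33=67 → 82/149 = 0.55034
  DET: TP=73, FN=44+42=86 → 73/159 = 0.45912
  VERB: TP=135, FN=27+25=52 → 135/187 = 0.72193
Macro-recall = mean = (0.55034 + 0.45912 + 0.72193) / 3 = 0.5771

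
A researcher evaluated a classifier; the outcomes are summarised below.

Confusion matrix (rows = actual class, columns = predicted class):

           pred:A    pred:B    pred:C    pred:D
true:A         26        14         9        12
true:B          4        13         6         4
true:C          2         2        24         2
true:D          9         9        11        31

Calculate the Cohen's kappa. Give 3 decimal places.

Observed agreement pₒ = trace/N = 94/178 = 0.5281
Expected agreement pₑ = Σ (rowᵢ·colᵢ)/N² = (61·41 + 27·38 + 30·50 + 60·49)/178² = 0.2515
κ = (pₒ − pₑ)/(1 − pₑ) = (0.5281 − 0.2515)/(1 − 0.2515) = 0.370

0.370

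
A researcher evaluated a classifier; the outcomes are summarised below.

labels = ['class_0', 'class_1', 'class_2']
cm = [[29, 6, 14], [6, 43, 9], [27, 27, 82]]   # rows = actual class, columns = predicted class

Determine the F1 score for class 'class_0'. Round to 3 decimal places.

One-vs-rest for 'class_0': TP = diagonal; FP = other classes predicted 'class_0'; FN = 'class_0' predicted as other.
F1 score = 2·TP/(2·TP+FP+FN).
class_0: TP=29, FP=6+27=33, FN=6+14=20 → 58/111 = 0.5225

0.523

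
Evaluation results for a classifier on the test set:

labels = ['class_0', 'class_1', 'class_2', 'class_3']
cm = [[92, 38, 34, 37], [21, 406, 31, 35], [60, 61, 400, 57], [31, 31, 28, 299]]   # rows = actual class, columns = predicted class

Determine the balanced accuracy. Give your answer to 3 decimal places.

Balanced accuracy = mean of per-class recall.
  class_0: recall = 92/201 = 0.4577
  class_1: recall = 406/493 = 0.8235
  class_2: recall = 400/578 = 0.6920
  class_3: recall = 299/389 = 0.7686
Mean = (0.4577 + 0.8235 + 0.6920 + 0.7686) / 4 = 0.685

0.685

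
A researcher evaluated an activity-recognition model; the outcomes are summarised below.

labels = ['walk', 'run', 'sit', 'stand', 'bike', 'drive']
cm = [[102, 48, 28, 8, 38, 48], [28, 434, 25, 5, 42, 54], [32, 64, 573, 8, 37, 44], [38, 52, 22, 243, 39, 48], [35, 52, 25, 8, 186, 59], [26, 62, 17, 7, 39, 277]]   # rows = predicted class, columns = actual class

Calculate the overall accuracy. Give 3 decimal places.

Accuracy = trace / total = (102+434+573+243+186+277=1815) / 2853 = 1815/2853 = 0.636

0.636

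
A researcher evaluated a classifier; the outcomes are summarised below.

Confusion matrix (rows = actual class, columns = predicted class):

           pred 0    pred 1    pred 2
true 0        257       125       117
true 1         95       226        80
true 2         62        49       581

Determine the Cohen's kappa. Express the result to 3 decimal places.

Observed agreement pₒ = trace/N = 1064/1592 = 0.6683
Expected agreement pₑ = Σ (rowᵢ·colᵢ)/N² = (499·414 + 401·400 + 692·778)/1592² = 0.3572
κ = (pₒ − pₑ)/(1 − pₑ) = (0.6683 − 0.3572)/(1 − 0.3572) = 0.484

0.484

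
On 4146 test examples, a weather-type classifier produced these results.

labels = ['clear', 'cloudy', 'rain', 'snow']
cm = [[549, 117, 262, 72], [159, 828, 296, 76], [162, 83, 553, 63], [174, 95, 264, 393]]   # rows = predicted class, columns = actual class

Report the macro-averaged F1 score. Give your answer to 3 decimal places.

Per-class F1 score (2·TP/(2·TP+FP+FN)):
  clear: TP=549, FP=117+262+72=451, FN=159+162+174=495 → 1098/2044 = 0.5372
  cloudy: TP=828, FP=159+296+76=531, FN=117+83+95=295 → 1656/2482 = 0.6672
  rain: TP=553, FP=162+83+63=308, FN=262+296+264=822 → 1106/2236 = 0.4946
  snow: TP=393, FP=174+95+264=533, FN=72+76+63=211 → 786/1530 = 0.5137
Macro-F1 score = mean = (0.5372 + 0.6672 + 0.4946 + 0.5137) / 4 = 0.553

0.553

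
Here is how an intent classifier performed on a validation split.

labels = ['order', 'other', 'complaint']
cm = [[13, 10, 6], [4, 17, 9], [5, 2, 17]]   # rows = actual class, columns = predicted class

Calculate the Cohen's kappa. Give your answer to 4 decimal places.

Observed agreement pₒ = trace/N = 47/83 = 0.56627
Expected agreement pₑ = Σ (rowᵢ·colᵢ)/N² = (29·22 + 30·29 + 24·32)/83² = 0.33038
κ = (pₒ − pₑ)/(1 − pₑ) = (0.56627 − 0.33038)/(1 − 0.33038) = 0.3523

0.3523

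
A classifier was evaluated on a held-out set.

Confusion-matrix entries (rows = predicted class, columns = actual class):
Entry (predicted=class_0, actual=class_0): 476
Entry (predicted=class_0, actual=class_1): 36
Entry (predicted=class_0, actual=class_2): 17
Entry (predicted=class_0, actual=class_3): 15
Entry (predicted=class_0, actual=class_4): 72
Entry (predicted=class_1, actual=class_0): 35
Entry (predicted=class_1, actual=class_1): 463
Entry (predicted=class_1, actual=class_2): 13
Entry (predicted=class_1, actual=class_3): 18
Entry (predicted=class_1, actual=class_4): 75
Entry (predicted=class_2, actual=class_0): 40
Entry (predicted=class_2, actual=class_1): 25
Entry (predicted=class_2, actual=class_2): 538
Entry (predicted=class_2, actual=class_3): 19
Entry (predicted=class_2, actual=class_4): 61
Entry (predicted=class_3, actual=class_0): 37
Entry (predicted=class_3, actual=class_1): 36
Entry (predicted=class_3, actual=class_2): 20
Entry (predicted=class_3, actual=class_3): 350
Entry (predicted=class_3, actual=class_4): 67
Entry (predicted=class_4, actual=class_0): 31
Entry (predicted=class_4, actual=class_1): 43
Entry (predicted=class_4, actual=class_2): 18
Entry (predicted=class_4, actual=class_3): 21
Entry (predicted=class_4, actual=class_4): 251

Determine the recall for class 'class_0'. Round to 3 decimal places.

0.769

recall = TP/(TP+FN).
class_0: TP=476, FN=35+40+37+31=143 → 476/619 = 0.7690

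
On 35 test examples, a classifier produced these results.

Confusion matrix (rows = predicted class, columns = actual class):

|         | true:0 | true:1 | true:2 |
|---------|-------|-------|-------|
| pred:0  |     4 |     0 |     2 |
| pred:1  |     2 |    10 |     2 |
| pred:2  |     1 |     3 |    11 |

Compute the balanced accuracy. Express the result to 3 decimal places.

0.691

Balanced accuracy = mean of per-class recall.
  0: recall = 4/7 = 0.5714
  1: recall = 10/13 = 0.7692
  2: recall = 11/15 = 0.7333
Mean = (0.5714 + 0.7692 + 0.7333) / 3 = 0.691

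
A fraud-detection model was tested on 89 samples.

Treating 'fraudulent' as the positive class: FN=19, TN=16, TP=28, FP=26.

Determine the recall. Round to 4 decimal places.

0.5957

Recall = TP/(TP+FN) = 28/(28+19) = 28/47 = 0.5957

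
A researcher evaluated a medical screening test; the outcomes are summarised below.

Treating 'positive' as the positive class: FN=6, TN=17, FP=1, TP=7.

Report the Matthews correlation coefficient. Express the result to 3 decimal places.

0.545

MCC = (TP·TN − FP·FN) / √((TP+FP)(TP+FN)(TN+FP)(TN+FN))
Numerator = 7·17 − 1·6 = 113
Denominator = √(8·13·18·23) = √43056 = 207.4994
MCC = 113 / 207.4994 = 0.545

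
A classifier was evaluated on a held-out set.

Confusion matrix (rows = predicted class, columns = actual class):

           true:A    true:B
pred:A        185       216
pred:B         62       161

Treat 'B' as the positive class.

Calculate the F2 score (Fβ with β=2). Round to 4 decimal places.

0.4650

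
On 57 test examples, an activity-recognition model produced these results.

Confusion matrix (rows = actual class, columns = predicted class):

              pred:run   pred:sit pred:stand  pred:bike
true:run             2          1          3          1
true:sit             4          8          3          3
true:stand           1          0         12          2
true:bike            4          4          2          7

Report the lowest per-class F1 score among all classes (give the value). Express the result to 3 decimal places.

0.222

Per-class F1 score (2·TP/(2·TP+FP+FN)):
  run: TP=2, FP=4+1+4=9, FN=1+3+1=5 → 4/18 = 0.2222
  sit: TP=8, FP=1+0+4=5, FN=4+3+3=10 → 16/31 = 0.5161
  stand: TP=12, FP=3+3+2=8, FN=1+0+2=3 → 24/35 = 0.6857
  bike: TP=7, FP=1+3+2=6, FN=4+4+2=10 → 14/30 = 0.4667
Lowest is class 'run' with F1 score = 0.222.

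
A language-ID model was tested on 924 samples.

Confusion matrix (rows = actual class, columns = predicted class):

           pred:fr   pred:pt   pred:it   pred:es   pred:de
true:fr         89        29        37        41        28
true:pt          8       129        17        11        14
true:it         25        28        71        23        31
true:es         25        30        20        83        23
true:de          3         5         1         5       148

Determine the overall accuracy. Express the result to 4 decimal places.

Accuracy = trace / total = (89+129+71+83+148=520) / 924 = 520/924 = 0.5628

0.5628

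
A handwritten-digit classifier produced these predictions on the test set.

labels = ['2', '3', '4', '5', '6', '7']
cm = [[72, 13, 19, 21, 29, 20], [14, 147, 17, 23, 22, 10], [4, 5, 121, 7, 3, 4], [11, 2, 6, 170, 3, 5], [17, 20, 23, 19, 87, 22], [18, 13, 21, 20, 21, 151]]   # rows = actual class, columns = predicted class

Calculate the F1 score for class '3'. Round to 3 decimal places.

Treat '3' as positive and all other classes as negative.
F1 score = 2·TP/(2·TP+FP+FN).
3: TP=147, FP=13+5+2+20+13=53, FN=14+17+23+22+10=86 → 294/433 = 0.6790

0.679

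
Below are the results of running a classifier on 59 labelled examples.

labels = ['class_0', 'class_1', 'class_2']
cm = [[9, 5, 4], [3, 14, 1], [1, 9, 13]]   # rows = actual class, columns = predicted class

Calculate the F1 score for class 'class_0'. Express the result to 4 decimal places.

0.5806

Take TP from the diagonal, FP from the rest of the 'class_0' prediction marginal, FN from the rest of the 'class_0' actual marginal.
F1 score = 2·TP/(2·TP+FP+FN).
class_0: TP=9, FP=3+1=4, FN=5+4=9 → 18/31 = 0.58065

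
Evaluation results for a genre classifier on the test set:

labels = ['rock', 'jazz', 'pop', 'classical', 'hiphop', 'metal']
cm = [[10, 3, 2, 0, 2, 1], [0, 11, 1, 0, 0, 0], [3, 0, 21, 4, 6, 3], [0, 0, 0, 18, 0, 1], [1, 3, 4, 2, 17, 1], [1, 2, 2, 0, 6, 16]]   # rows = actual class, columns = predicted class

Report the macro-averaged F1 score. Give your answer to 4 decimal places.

Per-class F1 score (2·TP/(2·TP+FP+FN)):
  rock: TP=10, FP=0+3+0+1+1=5, FN=3+2+0+2+1=8 → 20/33 = 0.60606
  jazz: TP=11, FP=3+0+0+3+2=8, FN=0+1+0+0+0=1 → 22/31 = 0.70968
  pop: TP=21, FP=2+1+0+4+2=9, FN=3+0+4+6+3=16 → 42/67 = 0.62687
  classical: TP=18, FP=0+0+4+2+0=6, FN=0+0+0+0+1=1 → 36/43 = 0.83721
  hiphop: TP=17, FP=2+0+6+0+6=14, FN=1+3+4+2+1=11 → 34/59 = 0.57627
  metal: TP=16, FP=1+0+3+1+1=6, FN=1+2+2+0+6=11 → 32/49 = 0.65306
Macro-F1 score = mean = (0.60606 + 0.70968 + 0.62687 + 0.83721 + 0.57627 + 0.65306) / 6 = 0.6682

0.6682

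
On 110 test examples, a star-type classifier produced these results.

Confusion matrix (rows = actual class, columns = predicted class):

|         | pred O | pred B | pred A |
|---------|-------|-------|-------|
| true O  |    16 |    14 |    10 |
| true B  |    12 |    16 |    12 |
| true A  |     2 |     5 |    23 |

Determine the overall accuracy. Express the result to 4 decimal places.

0.5000

Accuracy = trace / total = (16+16+23=55) / 110 = 55/110 = 0.5000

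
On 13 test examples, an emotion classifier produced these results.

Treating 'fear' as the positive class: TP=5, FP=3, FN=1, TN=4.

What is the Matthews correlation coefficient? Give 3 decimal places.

0.415

MCC = (TP·TN − FP·FN) / √((TP+FP)(TP+FN)(TN+FP)(TN+FN))
Numerator = 5·4 − 3·1 = 17
Denominator = √(8·6·7·5) = √1680 = 40.9878
MCC = 17 / 40.9878 = 0.415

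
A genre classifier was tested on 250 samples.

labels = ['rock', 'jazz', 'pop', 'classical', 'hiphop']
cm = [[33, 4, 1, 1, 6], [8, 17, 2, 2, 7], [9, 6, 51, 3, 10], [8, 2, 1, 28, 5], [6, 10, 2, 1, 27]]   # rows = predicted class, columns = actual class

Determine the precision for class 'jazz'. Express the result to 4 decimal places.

Treat 'jazz' as positive and all other classes as negative.
precision = TP/(TP+FP).
jazz: TP=17, FP=8+2+2+7=19 → 17/36 = 0.47222

0.4722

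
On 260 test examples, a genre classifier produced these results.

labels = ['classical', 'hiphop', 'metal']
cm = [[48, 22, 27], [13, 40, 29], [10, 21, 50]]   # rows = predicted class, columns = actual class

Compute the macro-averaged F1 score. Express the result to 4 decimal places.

0.5303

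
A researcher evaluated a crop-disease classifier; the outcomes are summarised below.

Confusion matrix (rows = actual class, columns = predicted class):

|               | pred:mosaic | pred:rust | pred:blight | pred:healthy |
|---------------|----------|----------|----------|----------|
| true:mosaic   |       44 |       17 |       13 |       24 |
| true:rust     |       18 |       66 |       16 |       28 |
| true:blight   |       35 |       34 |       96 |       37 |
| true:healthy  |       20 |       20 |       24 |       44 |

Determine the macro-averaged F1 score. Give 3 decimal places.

0.455

Per-class F1 score (2·TP/(2·TP+FP+FN)):
  mosaic: TP=44, FP=18+35+20=73, FN=17+13+24=54 → 88/215 = 0.4093
  rust: TP=66, FP=17+34+20=71, FN=18+16+28=62 → 132/265 = 0.4981
  blight: TP=96, FP=13+16+24=53, FN=35+34+37=106 → 192/351 = 0.5470
  healthy: TP=44, FP=24+28+37=89, FN=20+20+24=64 → 88/241 = 0.3651
Macro-F1 score = mean = (0.4093 + 0.4981 + 0.5470 + 0.3651) / 4 = 0.455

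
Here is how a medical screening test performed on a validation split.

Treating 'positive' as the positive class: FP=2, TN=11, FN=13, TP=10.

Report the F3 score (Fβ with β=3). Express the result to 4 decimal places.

0.4566

Fβ = (1+β²)·TP / ((1+β²)·TP + β²·FN + FP), with β²=9
= 10·10 / (10·10 + 9·13 + 2) = 0.4566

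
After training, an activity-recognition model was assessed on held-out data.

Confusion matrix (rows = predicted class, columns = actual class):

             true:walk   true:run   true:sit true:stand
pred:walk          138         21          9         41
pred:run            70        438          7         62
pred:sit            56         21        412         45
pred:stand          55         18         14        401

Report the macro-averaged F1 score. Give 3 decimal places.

Per-class F1 score (2·TP/(2·TP+FP+FN)):
  walk: TP=138, FP=21+9+41=71, FN=70+56+55=181 → 276/528 = 0.5227
  run: TP=438, FP=70+7+62=139, FN=21+21+18=60 → 876/1075 = 0.8149
  sit: TP=412, FP=56+21+45=122, FN=9+7+14=30 → 824/976 = 0.8443
  stand: TP=401, FP=55+18+14=87, FN=41+62+45=148 → 802/1037 = 0.7734
Macro-F1 score = mean = (0.5227 + 0.8149 + 0.8443 + 0.7734) / 4 = 0.739

0.739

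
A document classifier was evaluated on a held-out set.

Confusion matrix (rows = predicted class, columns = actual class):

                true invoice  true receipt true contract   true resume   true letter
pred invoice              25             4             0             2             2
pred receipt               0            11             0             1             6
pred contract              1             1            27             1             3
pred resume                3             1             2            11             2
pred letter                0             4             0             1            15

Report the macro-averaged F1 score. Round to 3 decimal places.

0.699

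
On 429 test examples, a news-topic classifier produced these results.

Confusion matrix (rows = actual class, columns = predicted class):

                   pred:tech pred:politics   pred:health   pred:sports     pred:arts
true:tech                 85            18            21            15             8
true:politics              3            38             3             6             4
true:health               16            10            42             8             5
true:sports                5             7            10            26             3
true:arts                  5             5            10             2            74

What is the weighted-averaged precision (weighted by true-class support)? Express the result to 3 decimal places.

0.639

Per-class precision (TP/(TP+FP)):
  tech: TP=85, FP=3+16+5+5=29 → 85/114 = 0.7456
  politics: TP=38, FP=18+10+7+5=40 → 38/78 = 0.4872
  health: TP=42, FP=21+3+10+10=44 → 42/86 = 0.4884
  sports: TP=26, FP=15+6+8+2=31 → 26/57 = 0.4561
  arts: TP=74, FP=8+4+5+3=20 → 74/94 = 0.7872
Weighted-precision = Σ (supportᵢ/N)·precisionᵢ with N=429: (147/429)·0.7456 + (54/429)·0.4872 + (81/429)·0.4884 + (51/429)·0.4561 + (96/429)·0.7872 = 0.639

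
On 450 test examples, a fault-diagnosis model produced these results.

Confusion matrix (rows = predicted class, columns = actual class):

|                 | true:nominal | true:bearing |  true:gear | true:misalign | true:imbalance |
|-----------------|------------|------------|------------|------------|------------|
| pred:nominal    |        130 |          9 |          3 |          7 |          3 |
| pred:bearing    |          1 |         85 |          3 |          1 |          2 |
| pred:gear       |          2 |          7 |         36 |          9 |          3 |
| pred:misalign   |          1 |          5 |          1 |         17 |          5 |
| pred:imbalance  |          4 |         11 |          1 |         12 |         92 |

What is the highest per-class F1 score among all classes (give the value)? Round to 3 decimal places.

0.897

Per-class F1 score (2·TP/(2·TP+FP+FN)):
  nominal: TP=130, FP=9+3+7+3=22, FN=1+2+1+4=8 → 260/290 = 0.8966
  bearing: TP=85, FP=1+3+1+2=7, FN=9+7+5+11=32 → 170/209 = 0.8134
  gear: TP=36, FP=2+7+9+3=21, FN=3+3+1+1=8 → 72/101 = 0.7129
  misalign: TP=17, FP=1+5+1+5=12, FN=7+1+9+12=29 → 34/75 = 0.4533
  imbalance: TP=92, FP=4+11+1+12=28, FN=3+2+3+5=13 → 184/225 = 0.8178
Highest is class 'nominal' with F1 score = 0.897.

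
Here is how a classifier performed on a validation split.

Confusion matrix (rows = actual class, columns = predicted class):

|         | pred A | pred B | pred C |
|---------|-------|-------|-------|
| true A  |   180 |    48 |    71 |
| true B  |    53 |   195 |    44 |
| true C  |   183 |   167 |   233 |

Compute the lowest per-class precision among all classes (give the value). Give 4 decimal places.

Per-class precision (TP/(TP+FP)):
  A: TP=180, FP=53+183=236 → 180/416 = 0.43269
  B: TP=195, FP=48+167=215 → 195/410 = 0.47561
  C: TP=233, FP=71+44=115 → 233/348 = 0.66954
Lowest is class 'A' with precision = 0.4327.

0.4327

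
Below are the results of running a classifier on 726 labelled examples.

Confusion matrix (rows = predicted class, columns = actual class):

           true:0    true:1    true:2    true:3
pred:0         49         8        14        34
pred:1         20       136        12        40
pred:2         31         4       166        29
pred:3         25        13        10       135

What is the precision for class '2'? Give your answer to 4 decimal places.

0.7217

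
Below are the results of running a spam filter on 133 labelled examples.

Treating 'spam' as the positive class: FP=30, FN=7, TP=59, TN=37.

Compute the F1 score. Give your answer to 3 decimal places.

Precision = TP/(TP+FP) = 59/89 = 0.6629
Recall = TP/(TP+FN) = 59/66 = 0.8939
F1 = 2·TP/(2·TP+FP+FN) = 118/155 = 0.761

0.761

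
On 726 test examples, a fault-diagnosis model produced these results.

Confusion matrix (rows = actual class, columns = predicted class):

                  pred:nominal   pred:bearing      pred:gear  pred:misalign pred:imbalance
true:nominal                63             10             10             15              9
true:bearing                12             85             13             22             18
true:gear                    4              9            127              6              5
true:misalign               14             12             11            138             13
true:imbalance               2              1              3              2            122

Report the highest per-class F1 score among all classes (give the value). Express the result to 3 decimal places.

0.822

Per-class F1 score (2·TP/(2·TP+FP+FN)):
  nominal: TP=63, FP=12+4+14+2=32, FN=10+10+15+9=44 → 126/202 = 0.6238
  bearing: TP=85, FP=10+9+12+1=32, FN=12+13+22+18=65 → 170/267 = 0.6367
  gear: TP=127, FP=10+13+11+3=37, FN=4+9+6+5=24 → 254/315 = 0.8063
  misalign: TP=138, FP=15+22+6+2=45, FN=14+12+11+13=50 → 276/371 = 0.7439
  imbalance: TP=122, FP=9+18+5+13=45, FN=2+1+3+2=8 → 244/297 = 0.8215
Highest is class 'imbalance' with F1 score = 0.822.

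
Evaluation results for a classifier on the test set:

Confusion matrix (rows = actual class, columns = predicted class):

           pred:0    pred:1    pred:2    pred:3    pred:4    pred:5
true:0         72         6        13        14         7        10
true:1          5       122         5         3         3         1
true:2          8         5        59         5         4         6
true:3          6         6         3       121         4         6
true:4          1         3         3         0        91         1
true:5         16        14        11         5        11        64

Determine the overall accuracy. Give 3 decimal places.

Accuracy = trace / total = (72+122+59+121+91+64=529) / 714 = 529/714 = 0.741

0.741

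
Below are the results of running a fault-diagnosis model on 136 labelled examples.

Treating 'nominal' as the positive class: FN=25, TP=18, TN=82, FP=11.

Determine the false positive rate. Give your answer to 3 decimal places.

0.118

FPR = FP/(FP+TN) = 11/(11+82) = 0.118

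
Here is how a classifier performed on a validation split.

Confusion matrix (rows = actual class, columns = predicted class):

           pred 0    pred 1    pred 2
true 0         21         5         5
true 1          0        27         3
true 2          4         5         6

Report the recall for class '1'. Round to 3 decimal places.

0.900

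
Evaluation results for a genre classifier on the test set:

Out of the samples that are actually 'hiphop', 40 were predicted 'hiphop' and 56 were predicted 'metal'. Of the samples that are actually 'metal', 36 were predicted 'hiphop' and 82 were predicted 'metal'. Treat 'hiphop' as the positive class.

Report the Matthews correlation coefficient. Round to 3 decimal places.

MCC = (TP·TN − FP·FN) / √((TP+FP)(TP+FN)(TN+FP)(TN+FN))
Numerator = 40·82 − 36·56 = 1264
Denominator = √(76·96·118·138) = √118808064 = 10899.9112
MCC = 1264 / 10899.9112 = 0.116

0.116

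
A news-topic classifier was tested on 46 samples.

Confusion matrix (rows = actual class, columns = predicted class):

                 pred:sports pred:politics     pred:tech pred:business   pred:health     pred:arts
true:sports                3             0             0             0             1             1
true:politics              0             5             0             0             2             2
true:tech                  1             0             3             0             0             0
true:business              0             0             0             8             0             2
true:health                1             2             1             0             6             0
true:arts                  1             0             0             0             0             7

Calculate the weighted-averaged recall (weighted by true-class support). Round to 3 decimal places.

0.696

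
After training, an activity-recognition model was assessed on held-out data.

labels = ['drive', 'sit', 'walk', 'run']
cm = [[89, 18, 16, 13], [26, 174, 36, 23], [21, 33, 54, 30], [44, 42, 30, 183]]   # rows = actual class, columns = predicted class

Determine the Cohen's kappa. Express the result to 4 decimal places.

Observed agreement pₒ = trace/N = 500/832 = 0.60096
Expected agreement pₑ = Σ (rowᵢ·colᵢ)/N² = (136·180 + 259·267 + 138·136 + 299·249)/832² = 0.26993
κ = (pₒ − pₑ)/(1 − pₑ) = (0.60096 − 0.26993)/(1 − 0.26993) = 0.4534

0.4534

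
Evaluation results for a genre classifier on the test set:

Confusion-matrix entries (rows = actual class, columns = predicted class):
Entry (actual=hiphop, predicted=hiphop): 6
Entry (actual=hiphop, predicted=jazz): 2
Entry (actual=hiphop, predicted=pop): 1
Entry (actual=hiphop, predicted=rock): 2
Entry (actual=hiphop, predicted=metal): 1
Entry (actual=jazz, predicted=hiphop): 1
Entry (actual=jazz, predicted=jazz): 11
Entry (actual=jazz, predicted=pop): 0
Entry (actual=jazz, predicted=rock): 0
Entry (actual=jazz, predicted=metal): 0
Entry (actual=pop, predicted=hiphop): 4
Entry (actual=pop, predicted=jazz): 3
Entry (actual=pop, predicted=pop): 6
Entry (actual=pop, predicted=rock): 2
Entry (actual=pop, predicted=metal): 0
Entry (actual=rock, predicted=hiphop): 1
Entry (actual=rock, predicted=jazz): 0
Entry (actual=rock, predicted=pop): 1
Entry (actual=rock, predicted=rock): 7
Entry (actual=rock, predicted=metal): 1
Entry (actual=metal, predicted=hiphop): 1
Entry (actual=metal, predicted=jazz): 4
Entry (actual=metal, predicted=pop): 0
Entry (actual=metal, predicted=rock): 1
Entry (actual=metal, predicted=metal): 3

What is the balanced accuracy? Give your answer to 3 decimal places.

0.570

Balanced accuracy = mean of per-class recall.
  hiphop: recall = 6/12 = 0.5000
  jazz: recall = 11/12 = 0.9167
  pop: recall = 6/15 = 0.4000
  rock: recall = 7/10 = 0.7000
  metal: recall = 3/9 = 0.3333
Mean = (0.5000 + 0.9167 + 0.4000 + 0.7000 + 0.3333) / 5 = 0.570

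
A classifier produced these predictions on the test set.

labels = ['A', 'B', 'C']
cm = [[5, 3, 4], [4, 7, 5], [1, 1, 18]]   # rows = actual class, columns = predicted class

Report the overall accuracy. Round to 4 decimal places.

0.6250

Accuracy = trace / total = (5+7+18=30) / 48 = 30/48 = 0.6250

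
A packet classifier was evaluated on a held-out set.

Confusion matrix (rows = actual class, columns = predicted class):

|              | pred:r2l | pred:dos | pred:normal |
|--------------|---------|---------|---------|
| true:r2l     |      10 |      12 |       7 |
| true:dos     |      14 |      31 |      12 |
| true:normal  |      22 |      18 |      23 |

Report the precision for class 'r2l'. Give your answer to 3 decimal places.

Take TP from the diagonal, FP from the rest of the 'r2l' prediction marginal, FN from the rest of the 'r2l' actual marginal.
precision = TP/(TP+FP).
r2l: TP=10, FP=14+22=36 → 10/46 = 0.2174

0.217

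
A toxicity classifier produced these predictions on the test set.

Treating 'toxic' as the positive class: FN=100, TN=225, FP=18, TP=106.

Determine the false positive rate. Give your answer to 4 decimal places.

FPR = FP/(FP+TN) = 18/(18+225) = 0.0741

0.0741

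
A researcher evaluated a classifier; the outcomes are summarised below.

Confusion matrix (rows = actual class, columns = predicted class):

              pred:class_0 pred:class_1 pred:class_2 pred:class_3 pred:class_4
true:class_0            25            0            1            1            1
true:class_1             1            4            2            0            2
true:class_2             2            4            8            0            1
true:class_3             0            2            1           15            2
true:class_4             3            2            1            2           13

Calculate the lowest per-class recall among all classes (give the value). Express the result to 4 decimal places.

0.4444

Per-class recall (TP/(TP+FN)):
  class_0: TP=25, FN=0+1+1+1=3 → 25/28 = 0.89286
  class_1: TP=4, FN=1+2+0+2=5 → 4/9 = 0.44444
  class_2: TP=8, FN=2+4+0+1=7 → 8/15 = 0.53333
  class_3: TP=15, FN=0+2+1+2=5 → 15/20 = 0.75000
  class_4: TP=13, FN=3+2+1+2=8 → 13/21 = 0.61905
Lowest is class 'class_1' with recall = 0.4444.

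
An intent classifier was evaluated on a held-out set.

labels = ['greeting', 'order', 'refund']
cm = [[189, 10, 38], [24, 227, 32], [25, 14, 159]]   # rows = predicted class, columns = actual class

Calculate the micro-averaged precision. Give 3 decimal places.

Micro-averaging pools counts across classes: ΣTP=575, ΣFP=143, ΣFN=143.
Micro-precision = TP/(TP+FP) on pooled counts = 0.801 (equals overall accuracy in single-label multiclass).

0.801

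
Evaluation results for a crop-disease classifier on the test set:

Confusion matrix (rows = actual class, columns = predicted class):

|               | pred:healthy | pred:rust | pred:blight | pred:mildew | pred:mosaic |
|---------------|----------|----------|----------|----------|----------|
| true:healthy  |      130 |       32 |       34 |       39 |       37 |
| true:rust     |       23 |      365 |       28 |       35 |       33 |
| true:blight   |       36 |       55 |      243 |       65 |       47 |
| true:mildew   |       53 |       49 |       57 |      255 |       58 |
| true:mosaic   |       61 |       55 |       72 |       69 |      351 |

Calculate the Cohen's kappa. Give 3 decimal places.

0.481

Observed agreement pₒ = trace/N = 1344/2282 = 0.5890
Expected agreement pₑ = Σ (rowᵢ·colᵢ)/N² = (272·303 + 484·556 + 446·434 + 472·463 + 608·526)/2282² = 0.2081
κ = (pₒ − pₑ)/(1 − pₑ) = (0.5890 − 0.2081)/(1 − 0.2081) = 0.481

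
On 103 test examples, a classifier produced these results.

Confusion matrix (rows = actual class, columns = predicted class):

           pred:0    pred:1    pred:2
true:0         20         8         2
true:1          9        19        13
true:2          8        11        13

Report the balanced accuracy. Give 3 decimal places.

0.512

Balanced accuracy = mean of per-class recall.
  0: recall = 20/30 = 0.6667
  1: recall = 19/41 = 0.4634
  2: recall = 13/32 = 0.4063
Mean = (0.6667 + 0.4634 + 0.4063) / 3 = 0.512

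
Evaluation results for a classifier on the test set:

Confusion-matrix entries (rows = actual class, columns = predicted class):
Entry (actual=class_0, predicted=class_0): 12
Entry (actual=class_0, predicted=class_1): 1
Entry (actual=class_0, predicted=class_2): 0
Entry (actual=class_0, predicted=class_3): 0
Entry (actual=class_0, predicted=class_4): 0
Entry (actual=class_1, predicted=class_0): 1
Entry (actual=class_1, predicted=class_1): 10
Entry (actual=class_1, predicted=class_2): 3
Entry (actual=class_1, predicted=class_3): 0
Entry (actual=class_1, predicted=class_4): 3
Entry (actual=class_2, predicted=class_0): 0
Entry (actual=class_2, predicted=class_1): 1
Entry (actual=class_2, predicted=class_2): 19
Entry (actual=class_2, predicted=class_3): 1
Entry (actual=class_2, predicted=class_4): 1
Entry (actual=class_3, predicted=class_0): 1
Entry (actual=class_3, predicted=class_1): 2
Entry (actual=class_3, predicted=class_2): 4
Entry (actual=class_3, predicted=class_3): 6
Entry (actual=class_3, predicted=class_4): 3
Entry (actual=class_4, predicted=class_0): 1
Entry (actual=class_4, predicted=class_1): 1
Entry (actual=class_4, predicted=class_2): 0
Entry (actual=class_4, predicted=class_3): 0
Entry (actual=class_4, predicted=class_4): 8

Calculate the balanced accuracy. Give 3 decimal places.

0.710

Balanced accuracy = mean of per-class recall.
  class_0: recall = 12/13 = 0.9231
  class_1: recall = 10/17 = 0.5882
  class_2: recall = 19/22 = 0.8636
  class_3: recall = 6/16 = 0.3750
  class_4: recall = 8/10 = 0.8000
Mean = (0.9231 + 0.5882 + 0.8636 + 0.3750 + 0.8000) / 5 = 0.710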